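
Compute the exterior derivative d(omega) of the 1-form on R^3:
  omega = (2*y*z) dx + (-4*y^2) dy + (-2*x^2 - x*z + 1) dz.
d(omega) = (-2*z) dx ∧ dy + (-4*x - 2*y - z) dx ∧ dz

For a 1-form omega = sum_i f_i dx_i, the exterior derivative is
  d(omega) = sum_{i < j} (∂f_j/∂x_i - ∂f_i/∂x_j) dx_i ∧ dx_j.
  coefficient of dx ∧ dy: ∂f_2/∂x - ∂f_1/∂y = ∂(-4*y^2)/∂x - ∂(2*y*z)/∂y = -2*z
  coefficient of dx ∧ dz: ∂f_3/∂x - ∂f_1/∂z = ∂(-2*x^2 - x*z + 1)/∂x - ∂(2*y*z)/∂z = -4*x - 2*y - z
Assembling: d(omega) = (-2*z) dx ∧ dy + (-4*x - 2*y - z) dx ∧ dz.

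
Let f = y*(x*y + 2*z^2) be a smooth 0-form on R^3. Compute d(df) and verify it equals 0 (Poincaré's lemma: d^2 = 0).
d(df) = 0

Step 1: df = sum_i (∂f/∂x_i) dx_i = (y^2) dx + (2*x*y + 2*z^2) dy + (4*y*z) dz.
Step 2: Apply d again. Using the 1-form formula, the coefficient of dx ∧ dy in d(df) is ∂^2 f/∂x ∂y - ∂^2 f/∂y ∂x = (2*y) - (2*y) = 0 (equality of mixed partials for smooth f).
Similarly for dx ∧ dz and dy ∧ dz — all coefficients vanish. So d(df) = 0.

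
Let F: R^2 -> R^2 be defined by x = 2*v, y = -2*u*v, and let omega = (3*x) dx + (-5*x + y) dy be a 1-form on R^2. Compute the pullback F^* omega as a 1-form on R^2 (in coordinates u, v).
F^* omega = (4*v^2*(u + 5)) du + (4*v*(u^2 + 5*u + 3)) dv

Using F^*(f dg) = (f ∘ F) d(g ∘ F), substitute each coordinate x_i by F_i(u, v) in f_i, and replace dx_i by d F_i = (∂F_i/∂u) du + (∂F_i/∂v) dv.
  For the x component: f_1(F) = 6*v; d F_1 = (0) du + (2) dv
  For the y component: f_2(F) = 2*v*(-u - 5); d F_2 = (-2*v) du + (-2*u) dv
Combining and collecting du, dv coefficients:
  coeff of du: 4*v^2*(u + 5)
  coeff of dv: 4*v*(u^2 + 5*u + 3)
F^* omega = (4*v^2*(u + 5)) du + (4*v*(u^2 + 5*u + 3)) dv.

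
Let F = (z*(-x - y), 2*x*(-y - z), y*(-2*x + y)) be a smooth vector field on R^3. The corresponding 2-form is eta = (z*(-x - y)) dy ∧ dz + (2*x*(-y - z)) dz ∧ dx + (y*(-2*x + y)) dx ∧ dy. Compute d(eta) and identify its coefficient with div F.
d(eta) = (-2*x - z) dx ∧ dy ∧ dz; div F = -2*x - z

For a 2-form in R^3 of the form above, applying d gives a 3-form with coefficient ∂P/∂x + ∂Q/∂y + ∂R/∂z:
  ∂P/∂x = -z
  ∂Q/∂y = -2*x
  ∂R/∂z = 0
Sum = -2*x - z, which is exactly div F.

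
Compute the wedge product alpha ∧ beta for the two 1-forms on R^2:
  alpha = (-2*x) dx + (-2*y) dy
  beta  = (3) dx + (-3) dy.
alpha ∧ beta = (6*x + 6*y) dx ∧ dy

Distribute the wedge, using dx_i ∧ dx_j = -dx_j ∧ dx_i and dx_i ∧ dx_i = 0. For each pair (i, j) with i < j, the coefficient of dx_i ∧ dx_j in alpha ∧ beta is (alpha_i * beta_j - alpha_j * beta_i). Collecting: alpha ∧ beta = (6*x + 6*y) dx ∧ dy.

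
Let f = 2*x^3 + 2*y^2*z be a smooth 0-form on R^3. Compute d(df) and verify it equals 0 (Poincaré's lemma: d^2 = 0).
d(df) = 0

Step 1: df = sum_i (∂f/∂x_i) dx_i = (6*x^2) dx + (4*y*z) dy + (2*y^2) dz.
Step 2: Apply d again. Using the 1-form formula, the coefficient of dx ∧ dy in d(df) is ∂^2 f/∂x ∂y - ∂^2 f/∂y ∂x = (0) - (0) = 0 (equality of mixed partials for smooth f).
Similarly for dx ∧ dz and dy ∧ dz — all coefficients vanish. So d(df) = 0.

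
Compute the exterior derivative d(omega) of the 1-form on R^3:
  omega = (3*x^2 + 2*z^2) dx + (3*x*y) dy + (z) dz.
d(omega) = (3*y) dx ∧ dy + (-4*z) dx ∧ dz

For a 1-form omega = sum_i f_i dx_i, the exterior derivative is
  d(omega) = sum_{i < j} (∂f_j/∂x_i - ∂f_i/∂x_j) dx_i ∧ dx_j.
  coefficient of dx ∧ dy: ∂f_2/∂x - ∂f_1/∂y = ∂(3*x*y)/∂x - ∂(3*x^2 + 2*z^2)/∂y = 3*y
  coefficient of dx ∧ dz: ∂f_3/∂x - ∂f_1/∂z = ∂(z)/∂x - ∂(3*x^2 + 2*z^2)/∂z = -4*z
Assembling: d(omega) = (3*y) dx ∧ dy + (-4*z) dx ∧ dz.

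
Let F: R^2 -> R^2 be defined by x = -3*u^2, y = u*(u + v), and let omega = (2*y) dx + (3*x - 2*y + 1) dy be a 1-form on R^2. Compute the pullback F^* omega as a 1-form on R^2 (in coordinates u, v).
F^* omega = (-34*u^3 - 27*u^2*v - 2*u*v^2 + 2*u + v) du + (u*(-11*u^2 - 2*u*v + 1)) dv

Using F^*(f dg) = (f ∘ F) d(g ∘ F), substitute each coordinate x_i by F_i(u, v) in f_i, and replace dx_i by d F_i = (∂F_i/∂u) du + (∂F_i/∂v) dv.
  For the x component: f_1(F) = 2*u*(u + v); d F_1 = (-6*u) du + (0) dv
  For the y component: f_2(F) = -11*u^2 - 2*u*v + 1; d F_2 = (2*u + v) du + (u) dv
Combining and collecting du, dv coefficients:
  coeff of du: -34*u^3 - 27*u^2*v - 2*u*v^2 + 2*u + v
  coeff of dv: u*(-11*u^2 - 2*u*v + 1)
F^* omega = (-34*u^3 - 27*u^2*v - 2*u*v^2 + 2*u + v) du + (u*(-11*u^2 - 2*u*v + 1)) dv.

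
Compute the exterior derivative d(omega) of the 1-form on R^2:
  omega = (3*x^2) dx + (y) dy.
d(omega) = 0

For a 1-form omega = sum_i f_i dx_i, the exterior derivative is
  d(omega) = sum_{i < j} (∂f_j/∂x_i - ∂f_i/∂x_j) dx_i ∧ dx_j.

Assembling: d(omega) = 0.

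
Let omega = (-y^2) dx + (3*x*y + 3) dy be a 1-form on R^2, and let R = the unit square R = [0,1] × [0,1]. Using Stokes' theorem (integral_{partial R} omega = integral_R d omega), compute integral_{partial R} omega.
integral_(partial R) omega = 5/2

Stokes: integral_partial_R omega = integral_R d omega with d omega = (∂Q/∂x - ∂P/∂y) dx ∧ dy.
  ∂Q/∂x = 3*y
  ∂P/∂y = -2*y
  integrand = ∂Q/∂x - ∂P/∂y = 5*y.
Integrating over R: integral_0^1 integral_0^1 (5*y) dx dy = 5/2.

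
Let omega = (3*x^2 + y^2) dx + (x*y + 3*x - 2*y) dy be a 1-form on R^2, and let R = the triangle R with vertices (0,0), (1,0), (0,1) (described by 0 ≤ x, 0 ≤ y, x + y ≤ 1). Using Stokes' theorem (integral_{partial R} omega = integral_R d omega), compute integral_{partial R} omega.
integral_(partial R) omega = 4/3

Stokes: integral_partial_R omega = integral_R d omega with d omega = (∂Q/∂x - ∂P/∂y) dx ∧ dy.
  ∂Q/∂x = y + 3
  ∂P/∂y = 2*y
  integrand = ∂Q/∂x - ∂P/∂y = 3 - y.
Integrating over R: integral_0^1 integral_0^{1-x} (3 - y) dy dx = 4/3.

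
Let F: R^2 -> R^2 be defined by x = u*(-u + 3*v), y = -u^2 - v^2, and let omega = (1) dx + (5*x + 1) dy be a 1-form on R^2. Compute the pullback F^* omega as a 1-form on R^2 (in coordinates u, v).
F^* omega = (10*u^3 - 30*u^2*v - 4*u + 3*v) du + (10*u^2*v - 30*u*v^2 + 3*u - 2*v) dv

Using F^*(f dg) = (f ∘ F) d(g ∘ F), substitute each coordinate x_i by F_i(u, v) in f_i, and replace dx_i by d F_i = (∂F_i/∂u) du + (∂F_i/∂v) dv.
  For the x component: f_1(F) = 1; d F_1 = (-2*u + 3*v) du + (3*u) dv
  For the y component: f_2(F) = -5*u^2 + 15*u*v + 1; d F_2 = (-2*u) du + (-2*v) dv
Combining and collecting du, dv coefficients:
  coeff of du: 10*u^3 - 30*u^2*v - 4*u + 3*v
  coeff of dv: 10*u^2*v - 30*u*v^2 + 3*u - 2*v
F^* omega = (10*u^3 - 30*u^2*v - 4*u + 3*v) du + (10*u^2*v - 30*u*v^2 + 3*u - 2*v) dv.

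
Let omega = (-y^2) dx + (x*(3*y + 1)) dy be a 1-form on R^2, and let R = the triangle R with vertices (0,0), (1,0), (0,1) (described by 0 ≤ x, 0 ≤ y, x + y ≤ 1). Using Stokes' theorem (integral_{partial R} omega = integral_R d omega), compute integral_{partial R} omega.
integral_(partial R) omega = 4/3

Stokes: integral_partial_R omega = integral_R d omega with d omega = (∂Q/∂x - ∂P/∂y) dx ∧ dy.
  ∂Q/∂x = 3*y + 1
  ∂P/∂y = -2*y
  integrand = ∂Q/∂x - ∂P/∂y = 5*y + 1.
Integrating over R: integral_0^1 integral_0^{1-x} (5*y + 1) dy dx = 4/3.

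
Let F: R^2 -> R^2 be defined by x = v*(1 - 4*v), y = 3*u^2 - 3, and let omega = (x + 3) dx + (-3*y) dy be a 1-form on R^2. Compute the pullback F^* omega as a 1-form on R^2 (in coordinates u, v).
F^* omega = (54*u*(1 - u^2)) du + (32*v^3 - 12*v^2 - 23*v + 3) dv

Using F^*(f dg) = (f ∘ F) d(g ∘ F), substitute each coordinate x_i by F_i(u, v) in f_i, and replace dx_i by d F_i = (∂F_i/∂u) du + (∂F_i/∂v) dv.
  For the x component: f_1(F) = -4*v^2 + v + 3; d F_1 = (0) du + (1 - 8*v) dv
  For the y component: f_2(F) = 9 - 9*u^2; d F_2 = (6*u) du + (0) dv
Combining and collecting du, dv coefficients:
  coeff of du: 54*u*(1 - u^2)
  coeff of dv: 32*v^3 - 12*v^2 - 23*v + 3
F^* omega = (54*u*(1 - u^2)) du + (32*v^3 - 12*v^2 - 23*v + 3) dv.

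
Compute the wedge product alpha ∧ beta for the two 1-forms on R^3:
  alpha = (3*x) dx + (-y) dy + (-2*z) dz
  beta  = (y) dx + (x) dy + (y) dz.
alpha ∧ beta = (3*x^2 + y^2) dx ∧ dy + (y*(3*x + 2*z)) dx ∧ dz + (2*x*z - y^2) dy ∧ dz

Distribute the wedge, using dx_i ∧ dx_j = -dx_j ∧ dx_i and dx_i ∧ dx_i = 0. For each pair (i, j) with i < j, the coefficient of dx_i ∧ dx_j in alpha ∧ beta is (alpha_i * beta_j - alpha_j * beta_i). Collecting: alpha ∧ beta = (3*x^2 + y^2) dx ∧ dy + (y*(3*x + 2*z)) dx ∧ dz + (2*x*z - y^2) dy ∧ dz.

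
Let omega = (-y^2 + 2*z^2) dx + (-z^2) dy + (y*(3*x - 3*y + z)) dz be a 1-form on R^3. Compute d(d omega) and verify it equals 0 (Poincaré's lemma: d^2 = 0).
d(d omega) = 0

Step 1: d omega = sum_{i<j} (∂f_j/∂x_i - ∂f_i/∂x_j) dx_i ∧ dx_j:
  coeff of dx ∧ dy: 2*y
  coeff of dx ∧ dz: 3*y - 4*z
  coeff of dy ∧ dz: 3*x - 6*y + 3*z
Step 2: Apply d again to each 2-form coefficient. The only possible 3-form in R^3 is dx ∧ dy ∧ dz, with coefficient
  ∂(coeff of dy∧dz)/∂x - ∂(coeff of dx∧dz)/∂y + ∂(coeff of dx∧dy)/∂z
  = ∂/∂x (3*x - 6*y + 3*z) - ∂/∂y (3*y - 4*z) + ∂/∂z (2*y).
Each of these terms simplifies to sums of mixed partials that cancel in pairs. The result is 0 (by equality of mixed partials for smooth functions — Schwarz / Clairaut).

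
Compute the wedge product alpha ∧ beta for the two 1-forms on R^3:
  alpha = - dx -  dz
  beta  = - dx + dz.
alpha ∧ beta = (-2) dx ∧ dz

Distribute the wedge, using dx_i ∧ dx_j = -dx_j ∧ dx_i and dx_i ∧ dx_i = 0. For each pair (i, j) with i < j, the coefficient of dx_i ∧ dx_j in alpha ∧ beta is (alpha_i * beta_j - alpha_j * beta_i). Collecting: alpha ∧ beta = (-2) dx ∧ dz.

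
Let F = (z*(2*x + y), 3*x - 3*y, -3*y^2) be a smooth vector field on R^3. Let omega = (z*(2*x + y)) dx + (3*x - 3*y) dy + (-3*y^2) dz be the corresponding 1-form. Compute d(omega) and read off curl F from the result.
d(omega) = (-6*y) dy ∧ dz + (2*x + y) dz ∧ dx + (3 - z) dx ∧ dy; curl F = (-6*y, 2*x + y, 3 - z)

d omega = sum_{i<j} (∂f_j/∂x_i - ∂f_i/∂x_j) dx_i ∧ dx_j. Under the identification (dy ∧ dz, dz ∧ dx, dx ∧ dy) ↔ (e_x, e_y, e_z), the coefficients are exactly the components of curl F. Compute:
  ∂R/∂y - ∂Q/∂z = (-6*y) - (0) = -6*y
  ∂P/∂z - ∂R/∂x = (2*x + y) - (0) = 2*x + y
  ∂Q/∂x - ∂P/∂y = (3) - (z) = 3 - z.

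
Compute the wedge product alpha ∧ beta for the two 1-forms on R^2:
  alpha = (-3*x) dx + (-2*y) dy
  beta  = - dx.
alpha ∧ beta = (-2*y) dx ∧ dy

Distribute the wedge, using dx_i ∧ dx_j = -dx_j ∧ dx_i and dx_i ∧ dx_i = 0. For each pair (i, j) with i < j, the coefficient of dx_i ∧ dx_j in alpha ∧ beta is (alpha_i * beta_j - alpha_j * beta_i). Collecting: alpha ∧ beta = (-2*y) dx ∧ dy.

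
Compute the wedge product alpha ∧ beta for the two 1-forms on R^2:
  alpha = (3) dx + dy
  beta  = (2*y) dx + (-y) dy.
alpha ∧ beta = (-5*y) dx ∧ dy

Distribute the wedge, using dx_i ∧ dx_j = -dx_j ∧ dx_i and dx_i ∧ dx_i = 0. For each pair (i, j) with i < j, the coefficient of dx_i ∧ dx_j in alpha ∧ beta is (alpha_i * beta_j - alpha_j * beta_i). Collecting: alpha ∧ beta = (-5*y) dx ∧ dy.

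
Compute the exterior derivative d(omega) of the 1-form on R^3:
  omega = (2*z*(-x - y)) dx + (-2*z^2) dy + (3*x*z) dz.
d(omega) = (2*z) dx ∧ dy + (2*x + 2*y + 3*z) dx ∧ dz + (4*z) dy ∧ dz

For a 1-form omega = sum_i f_i dx_i, the exterior derivative is
  d(omega) = sum_{i < j} (∂f_j/∂x_i - ∂f_i/∂x_j) dx_i ∧ dx_j.
  coefficient of dx ∧ dy: ∂f_2/∂x - ∂f_1/∂y = ∂(-2*z^2)/∂x - ∂(2*z*(-x - y))/∂y = 2*z
  coefficient of dx ∧ dz: ∂f_3/∂x - ∂f_1/∂z = ∂(3*x*z)/∂x - ∂(2*z*(-x - y))/∂z = 2*x + 2*y + 3*z
  coefficient of dy ∧ dz: ∂f_3/∂y - ∂f_2/∂z = ∂(3*x*z)/∂y - ∂(-2*z^2)/∂z = 4*z
Assembling: d(omega) = (2*z) dx ∧ dy + (2*x + 2*y + 3*z) dx ∧ dz + (4*z) dy ∧ dz.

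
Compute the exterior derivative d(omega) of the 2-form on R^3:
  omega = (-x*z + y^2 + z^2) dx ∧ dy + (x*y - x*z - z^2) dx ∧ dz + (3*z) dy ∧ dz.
d(omega) = (-2*x + 2*z) dx ∧ dy ∧ dz

For a 2-form omega = sum_{i<j} g_{ij} dx_i ∧ dx_j, the exterior derivative is
  d(omega) = sum_{i<j} d(g_{ij}) ∧ dx_i ∧ dx_j = sum_{i<j, k} (∂g_{ij}/∂x_k) dx_k ∧ dx_i ∧ dx_j.
Expand each term, using dx_k ∧ dx_i ∧ dx_j = sgn(permutation) dx_{(a)} ∧ dx_{(b)} ∧ dx_{(c)} with (a < b < c) sorted:
  d(-x*z + y^2 + z^2) includes (∂/∂z)(-x*z + y^2 + z^2) dz = (-x + 2*z) dz, which multiplied by dx ∧ dy gives (-x + 2*z) dx ∧ dy ∧ dz
  d(x*y - x*z - z^2) includes (∂/∂y)(x*y - x*z - z^2) dy = (x) dy, which multiplied by dx ∧ dz gives (-x) dx ∧ dy ∧ dz
Collecting like 3-forms: d(omega) = (-2*x + 2*z) dx ∧ dy ∧ dz.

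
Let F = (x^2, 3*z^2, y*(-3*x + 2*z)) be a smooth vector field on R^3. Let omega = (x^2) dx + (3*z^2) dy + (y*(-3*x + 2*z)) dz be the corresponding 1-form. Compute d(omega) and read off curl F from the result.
d(omega) = (-3*x - 4*z) dy ∧ dz + (3*y) dz ∧ dx + (0) dx ∧ dy; curl F = (-3*x - 4*z, 3*y, 0)

d omega = sum_{i<j} (∂f_j/∂x_i - ∂f_i/∂x_j) dx_i ∧ dx_j. Under the identification (dy ∧ dz, dz ∧ dx, dx ∧ dy) ↔ (e_x, e_y, e_z), the coefficients are exactly the components of curl F. Compute:
  ∂R/∂y - ∂Q/∂z = (-3*x + 2*z) - (6*z) = -3*x - 4*z
  ∂P/∂z - ∂R/∂x = (0) - (-3*y) = 3*y
  ∂Q/∂x - ∂P/∂y = (0) - (0) = 0.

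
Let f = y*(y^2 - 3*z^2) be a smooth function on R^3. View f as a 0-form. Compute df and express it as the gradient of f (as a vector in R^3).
df = (0) dx + (3*y^2 - 3*z^2) dy + (-6*y*z) dz; grad f = (0, 3*y^2 - 3*z^2, -6*y*z)

For a 0-form f, d f = (∂f/∂x) dx + (∂f/∂y) dy + (∂f/∂z) dz. The components of the vector representation are exactly the entries of grad f in Cartesian coordinates:
  ∂f/∂x = 0
  ∂f/∂y = 3*y^2 - 3*z^2
  ∂f/∂z = -6*y*z.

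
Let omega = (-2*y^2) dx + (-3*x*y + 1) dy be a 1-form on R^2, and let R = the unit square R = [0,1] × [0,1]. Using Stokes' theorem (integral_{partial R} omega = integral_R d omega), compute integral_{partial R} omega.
integral_(partial R) omega = 1/2

Stokes: integral_partial_R omega = integral_R d omega with d omega = (∂Q/∂x - ∂P/∂y) dx ∧ dy.
  ∂Q/∂x = -3*y
  ∂P/∂y = -4*y
  integrand = ∂Q/∂x - ∂P/∂y = y.
Integrating over R: integral_0^1 integral_0^1 (y) dx dy = 1/2.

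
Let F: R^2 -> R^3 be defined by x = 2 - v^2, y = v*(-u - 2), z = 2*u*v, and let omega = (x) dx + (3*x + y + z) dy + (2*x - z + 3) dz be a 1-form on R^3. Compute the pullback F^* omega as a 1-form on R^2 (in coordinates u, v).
F^* omega = (v*(-5*u*v - v^2 + 2*v + 8)) du + (-5*u^2*v - u*v^2 + 8*u + 2*v^3 + 6*v^2 - 12) dv

Using F^*(f dg) = (f ∘ F) d(g ∘ F), substitute each coordinate x_i by F_i(u, v) in f_i, and replace dx_i by d F_i = (∂F_i/∂u) du + (∂F_i/∂v) dv.
  For the x component: f_1(F) = 2 - v^2; d F_1 = (0) du + (-2*v) dv
  For the y component: f_2(F) = u*v - 3*v^2 - 2*v + 6; d F_2 = (-v) du + (-u - 2) dv
  For the z component: f_3(F) = -2*u*v - 2*v^2 + 7; d F_3 = (2*v) du + (2*u) dv
Combining and collecting du, dv coefficients:
  coeff of du: v*(-5*u*v - v^2 + 2*v + 8)
  coeff of dv: -5*u^2*v - u*v^2 + 8*u + 2*v^3 + 6*v^2 - 12
F^* omega = (v*(-5*u*v - v^2 + 2*v + 8)) du + (-5*u^2*v - u*v^2 + 8*u + 2*v^3 + 6*v^2 - 12) dv.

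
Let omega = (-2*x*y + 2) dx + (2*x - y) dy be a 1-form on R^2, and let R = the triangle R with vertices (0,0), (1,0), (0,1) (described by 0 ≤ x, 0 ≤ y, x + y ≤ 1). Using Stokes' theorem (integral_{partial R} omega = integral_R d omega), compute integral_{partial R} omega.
integral_(partial R) omega = 4/3

Stokes: integral_partial_R omega = integral_R d omega with d omega = (∂Q/∂x - ∂P/∂y) dx ∧ dy.
  ∂Q/∂x = 2
  ∂P/∂y = -2*x
  integrand = ∂Q/∂x - ∂P/∂y = 2*x + 2.
Integrating over R: integral_0^1 integral_0^{1-x} (2*x + 2) dy dx = 4/3.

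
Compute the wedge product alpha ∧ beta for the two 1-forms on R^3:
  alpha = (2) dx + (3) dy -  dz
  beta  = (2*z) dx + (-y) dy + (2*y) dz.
alpha ∧ beta = (-2*y - 6*z) dx ∧ dy + (4*y + 2*z) dx ∧ dz + (5*y) dy ∧ dz

Distribute the wedge, using dx_i ∧ dx_j = -dx_j ∧ dx_i and dx_i ∧ dx_i = 0. For each pair (i, j) with i < j, the coefficient of dx_i ∧ dx_j in alpha ∧ beta is (alpha_i * beta_j - alpha_j * beta_i). Collecting: alpha ∧ beta = (-2*y - 6*z) dx ∧ dy + (4*y + 2*z) dx ∧ dz + (5*y) dy ∧ dz.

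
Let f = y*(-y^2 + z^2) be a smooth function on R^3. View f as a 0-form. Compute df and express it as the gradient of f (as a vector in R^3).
df = (0) dx + (-3*y^2 + z^2) dy + (2*y*z) dz; grad f = (0, -3*y^2 + z^2, 2*y*z)

For a 0-form f, d f = (∂f/∂x) dx + (∂f/∂y) dy + (∂f/∂z) dz. The components of the vector representation are exactly the entries of grad f in Cartesian coordinates:
  ∂f/∂x = 0
  ∂f/∂y = -3*y^2 + z^2
  ∂f/∂z = 2*y*z.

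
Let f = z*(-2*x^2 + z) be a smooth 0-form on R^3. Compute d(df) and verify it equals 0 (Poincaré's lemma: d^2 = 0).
d(df) = 0

Step 1: df = sum_i (∂f/∂x_i) dx_i = (-4*x*z) dx + (0) dy + (-2*x^2 + 2*z) dz.
Step 2: Apply d again. Using the 1-form formula, the coefficient of dx ∧ dy in d(df) is ∂^2 f/∂x ∂y - ∂^2 f/∂y ∂x = (0) - (0) = 0 (equality of mixed partials for smooth f).
Similarly for dx ∧ dz and dy ∧ dz — all coefficients vanish. So d(df) = 0.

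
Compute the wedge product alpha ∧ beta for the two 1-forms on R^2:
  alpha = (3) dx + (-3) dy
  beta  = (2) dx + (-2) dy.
alpha ∧ beta = 0

Distribute the wedge, using dx_i ∧ dx_j = -dx_j ∧ dx_i and dx_i ∧ dx_i = 0. For each pair (i, j) with i < j, the coefficient of dx_i ∧ dx_j in alpha ∧ beta is (alpha_i * beta_j - alpha_j * beta_i). Collecting: alpha ∧ beta = 0.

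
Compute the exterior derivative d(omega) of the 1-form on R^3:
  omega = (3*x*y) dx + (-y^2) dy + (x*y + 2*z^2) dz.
d(omega) = (-3*x) dx ∧ dy + (y) dx ∧ dz + (x) dy ∧ dz

For a 1-form omega = sum_i f_i dx_i, the exterior derivative is
  d(omega) = sum_{i < j} (∂f_j/∂x_i - ∂f_i/∂x_j) dx_i ∧ dx_j.
  coefficient of dx ∧ dy: ∂f_2/∂x - ∂f_1/∂y = ∂(-y^2)/∂x - ∂(3*x*y)/∂y = -3*x
  coefficient of dx ∧ dz: ∂f_3/∂x - ∂f_1/∂z = ∂(x*y + 2*z^2)/∂x - ∂(3*x*y)/∂z = y
  coefficient of dy ∧ dz: ∂f_3/∂y - ∂f_2/∂z = ∂(x*y + 2*z^2)/∂y - ∂(-y^2)/∂z = x
Assembling: d(omega) = (-3*x) dx ∧ dy + (y) dx ∧ dz + (x) dy ∧ dz.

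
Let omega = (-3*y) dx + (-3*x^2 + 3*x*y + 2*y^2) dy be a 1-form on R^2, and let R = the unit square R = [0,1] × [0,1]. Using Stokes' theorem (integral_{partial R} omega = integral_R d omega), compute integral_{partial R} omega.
integral_(partial R) omega = 3/2

Stokes: integral_partial_R omega = integral_R d omega with d omega = (∂Q/∂x - ∂P/∂y) dx ∧ dy.
  ∂Q/∂x = -6*x + 3*y
  ∂P/∂y = -3
  integrand = ∂Q/∂x - ∂P/∂y = -6*x + 3*y + 3.
Integrating over R: integral_0^1 integral_0^1 (-6*x + 3*y + 3) dx dy = 3/2.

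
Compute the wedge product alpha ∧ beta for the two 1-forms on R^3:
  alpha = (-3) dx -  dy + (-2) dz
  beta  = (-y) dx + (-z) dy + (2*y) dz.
alpha ∧ beta = (-y + 3*z) dx ∧ dy + (-8*y) dx ∧ dz + (-2*y - 2*z) dy ∧ dz

Distribute the wedge, using dx_i ∧ dx_j = -dx_j ∧ dx_i and dx_i ∧ dx_i = 0. For each pair (i, j) with i < j, the coefficient of dx_i ∧ dx_j in alpha ∧ beta is (alpha_i * beta_j - alpha_j * beta_i). Collecting: alpha ∧ beta = (-y + 3*z) dx ∧ dy + (-8*y) dx ∧ dz + (-2*y - 2*z) dy ∧ dz.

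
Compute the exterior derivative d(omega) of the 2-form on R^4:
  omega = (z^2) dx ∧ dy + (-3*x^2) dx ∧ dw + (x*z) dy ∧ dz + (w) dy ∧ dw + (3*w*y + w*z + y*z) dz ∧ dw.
d(omega) = (3*z) dx ∧ dy ∧ dz + (3*w + z) dy ∧ dz ∧ dw

For a 2-form omega = sum_{i<j} g_{ij} dx_i ∧ dx_j, the exterior derivative is
  d(omega) = sum_{i<j} d(g_{ij}) ∧ dx_i ∧ dx_j = sum_{i<j, k} (∂g_{ij}/∂x_k) dx_k ∧ dx_i ∧ dx_j.
Expand each term, using dx_k ∧ dx_i ∧ dx_j = sgn(permutation) dx_{(a)} ∧ dx_{(b)} ∧ dx_{(c)} with (a < b < c) sorted:
  d(z^2) includes (∂/∂z)(z^2) dz = (2*z) dz, which multiplied by dx ∧ dy gives (2*z) dx ∧ dy ∧ dz
  d(x*z) includes (∂/∂x)(x*z) dx = (z) dx, which multiplied by dy ∧ dz gives (z) dx ∧ dy ∧ dz
  d(3*w*y + w*z + y*z) includes (∂/∂y)(3*w*y + w*z + y*z) dy = (3*w + z) dy, which multiplied by dz ∧ dw gives (3*w + z) dy ∧ dz ∧ dw
Collecting like 3-forms: d(omega) = (3*z) dx ∧ dy ∧ dz + (3*w + z) dy ∧ dz ∧ dw.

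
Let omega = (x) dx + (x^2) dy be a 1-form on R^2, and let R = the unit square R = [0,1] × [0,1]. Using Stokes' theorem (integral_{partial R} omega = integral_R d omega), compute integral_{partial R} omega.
integral_(partial R) omega = 1

Stokes: integral_partial_R omega = integral_R d omega with d omega = (∂Q/∂x - ∂P/∂y) dx ∧ dy.
  ∂Q/∂x = 2*x
  ∂P/∂y = 0
  integrand = ∂Q/∂x - ∂P/∂y = 2*x.
Integrating over R: integral_0^1 integral_0^1 (2*x) dx dy = 1.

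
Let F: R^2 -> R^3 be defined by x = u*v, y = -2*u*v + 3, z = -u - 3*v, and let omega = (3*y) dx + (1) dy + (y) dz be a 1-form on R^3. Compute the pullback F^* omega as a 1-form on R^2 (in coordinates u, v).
F^* omega = (-6*u*v^2 + 2*u*v + 7*v - 3) du + (-6*u^2*v + 6*u*v + 7*u - 9) dv

Using F^*(f dg) = (f ∘ F) d(g ∘ F), substitute each coordinate x_i by F_i(u, v) in f_i, and replace dx_i by d F_i = (∂F_i/∂u) du + (∂F_i/∂v) dv.
  For the x component: f_1(F) = -6*u*v + 9; d F_1 = (v) du + (u) dv
  For the y component: f_2(F) = 1; d F_2 = (-2*v) du + (-2*u) dv
  For the z component: f_3(F) = -2*u*v + 3; d F_3 = (-1) du + (-3) dv
Combining and collecting du, dv coefficients:
  coeff of du: -6*u*v^2 + 2*u*v + 7*v - 3
  coeff of dv: -6*u^2*v + 6*u*v + 7*u - 9
F^* omega = (-6*u*v^2 + 2*u*v + 7*v - 3) du + (-6*u^2*v + 6*u*v + 7*u - 9) dv.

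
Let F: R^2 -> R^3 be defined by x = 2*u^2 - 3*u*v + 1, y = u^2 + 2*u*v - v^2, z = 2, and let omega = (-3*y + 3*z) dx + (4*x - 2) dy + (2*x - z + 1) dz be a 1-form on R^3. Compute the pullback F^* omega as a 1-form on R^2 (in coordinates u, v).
F^* omega = (4*u^3 - 23*u^2*v + 6*u*v^2 + 28*u - 9*v^3 - 14*v) du + (25*u^3 - 22*u^2*v + 15*u*v^2 - 14*u - 4*v) dv

Using F^*(f dg) = (f ∘ F) d(g ∘ F), substitute each coordinate x_i by F_i(u, v) in f_i, and replace dx_i by d F_i = (∂F_i/∂u) du + (∂F_i/∂v) dv.
  For the x component: f_1(F) = -3*u^2 - 6*u*v + 3*v^2 + 6; d F_1 = (4*u - 3*v) du + (-3*u) dv
  For the y component: f_2(F) = 8*u^2 - 12*u*v + 2; d F_2 = (2*u + 2*v) du + (2*u - 2*v) dv
  For the z component: f_3(F) = 4*u^2 - 6*u*v + 1; d F_3 = (0) du + (0) dv
Combining and collecting du, dv coefficients:
  coeff of du: 4*u^3 - 23*u^2*v + 6*u*v^2 + 28*u - 9*v^3 - 14*v
  coeff of dv: 25*u^3 - 22*u^2*v + 15*u*v^2 - 14*u - 4*v
F^* omega = (4*u^3 - 23*u^2*v + 6*u*v^2 + 28*u - 9*v^3 - 14*v) du + (25*u^3 - 22*u^2*v + 15*u*v^2 - 14*u - 4*v) dv.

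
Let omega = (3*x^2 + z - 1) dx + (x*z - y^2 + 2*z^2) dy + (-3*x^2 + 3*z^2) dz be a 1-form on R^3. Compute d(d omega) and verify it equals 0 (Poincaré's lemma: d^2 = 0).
d(d omega) = 0

Step 1: d omega = sum_{i<j} (∂f_j/∂x_i - ∂f_i/∂x_j) dx_i ∧ dx_j:
  coeff of dx ∧ dy: z
  coeff of dx ∧ dz: -6*x - 1
  coeff of dy ∧ dz: -x - 4*z
Step 2: Apply d again to each 2-form coefficient. The only possible 3-form in R^3 is dx ∧ dy ∧ dz, with coefficient
  ∂(coeff of dy∧dz)/∂x - ∂(coeff of dx∧dz)/∂y + ∂(coeff of dx∧dy)/∂z
  = ∂/∂x (-x - 4*z) - ∂/∂y (-6*x - 1) + ∂/∂z (z).
Each of these terms simplifies to sums of mixed partials that cancel in pairs. The result is 0 (by equality of mixed partials for smooth functions — Schwarz / Clairaut).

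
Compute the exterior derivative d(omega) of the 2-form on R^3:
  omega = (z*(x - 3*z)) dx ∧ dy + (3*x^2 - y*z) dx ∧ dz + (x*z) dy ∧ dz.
d(omega) = (x - 4*z) dx ∧ dy ∧ dz

For a 2-form omega = sum_{i<j} g_{ij} dx_i ∧ dx_j, the exterior derivative is
  d(omega) = sum_{i<j} d(g_{ij}) ∧ dx_i ∧ dx_j = sum_{i<j, k} (∂g_{ij}/∂x_k) dx_k ∧ dx_i ∧ dx_j.
Expand each term, using dx_k ∧ dx_i ∧ dx_j = sgn(permutation) dx_{(a)} ∧ dx_{(b)} ∧ dx_{(c)} with (a < b < c) sorted:
  d(z*(x - 3*z)) includes (∂/∂z)(z*(x - 3*z)) dz = (x - 6*z) dz, which multiplied by dx ∧ dy gives (x - 6*z) dx ∧ dy ∧ dz
  d(3*x^2 - y*z) includes (∂/∂y)(3*x^2 - y*z) dy = (-z) dy, which multiplied by dx ∧ dz gives (z) dx ∧ dy ∧ dz
  d(x*z) includes (∂/∂x)(x*z) dx = (z) dx, which multiplied by dy ∧ dz gives (z) dx ∧ dy ∧ dz
Collecting like 3-forms: d(omega) = (x - 4*z) dx ∧ dy ∧ dz.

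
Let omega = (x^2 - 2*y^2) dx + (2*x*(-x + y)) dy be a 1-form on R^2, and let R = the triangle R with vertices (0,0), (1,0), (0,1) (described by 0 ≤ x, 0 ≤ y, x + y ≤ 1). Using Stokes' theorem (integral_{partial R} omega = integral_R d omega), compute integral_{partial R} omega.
integral_(partial R) omega = 1/3

Stokes: integral_partial_R omega = integral_R d omega with d omega = (∂Q/∂x - ∂P/∂y) dx ∧ dy.
  ∂Q/∂x = -4*x + 2*y
  ∂P/∂y = -4*y
  integrand = ∂Q/∂x - ∂P/∂y = -4*x + 6*y.
Integrating over R: integral_0^1 integral_0^{1-x} (-4*x + 6*y) dy dx = 1/3.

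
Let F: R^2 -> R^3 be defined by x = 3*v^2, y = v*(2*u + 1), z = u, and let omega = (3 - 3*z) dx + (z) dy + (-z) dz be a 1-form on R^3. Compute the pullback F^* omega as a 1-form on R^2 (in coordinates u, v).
F^* omega = (u*(2*v - 1)) du + (2*u^2 - 18*u*v + u + 18*v) dv

Using F^*(f dg) = (f ∘ F) d(g ∘ F), substitute each coordinate x_i by F_i(u, v) in f_i, and replace dx_i by d F_i = (∂F_i/∂u) du + (∂F_i/∂v) dv.
  For the x component: f_1(F) = 3 - 3*u; d F_1 = (0) du + (6*v) dv
  For the y component: f_2(F) = u; d F_2 = (2*v) du + (2*u + 1) dv
  For the z component: f_3(F) = -u; d F_3 = (1) du + (0) dv
Combining and collecting du, dv coefficients:
  coeff of du: u*(2*v - 1)
  coeff of dv: 2*u^2 - 18*u*v + u + 18*v
F^* omega = (u*(2*v - 1)) du + (2*u^2 - 18*u*v + u + 18*v) dv.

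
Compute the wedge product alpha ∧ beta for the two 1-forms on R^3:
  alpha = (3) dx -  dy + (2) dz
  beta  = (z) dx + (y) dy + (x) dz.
alpha ∧ beta = (3*y + z) dx ∧ dy + (3*x - 2*z) dx ∧ dz + (-x - 2*y) dy ∧ dz

Distribute the wedge, using dx_i ∧ dx_j = -dx_j ∧ dx_i and dx_i ∧ dx_i = 0. For each pair (i, j) with i < j, the coefficient of dx_i ∧ dx_j in alpha ∧ beta is (alpha_i * beta_j - alpha_j * beta_i). Collecting: alpha ∧ beta = (3*y + z) dx ∧ dy + (3*x - 2*z) dx ∧ dz + (-x - 2*y) dy ∧ dz.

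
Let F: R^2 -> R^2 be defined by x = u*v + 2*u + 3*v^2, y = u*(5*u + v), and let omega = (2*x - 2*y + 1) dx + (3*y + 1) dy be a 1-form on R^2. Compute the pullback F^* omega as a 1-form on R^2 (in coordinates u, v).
F^* omega = (150*u^3 + 35*u^2*v - 20*u^2 + 3*u*v^2 + 4*u*v + 18*u + 6*v^3 + 12*v^2 + 2*v + 2) du + (5*u^3 - 57*u^2*v + 4*u^2 + 6*u*v^2 + 24*u*v + 2*u + 36*v^3 + 6*v) dv

Using F^*(f dg) = (f ∘ F) d(g ∘ F), substitute each coordinate x_i by F_i(u, v) in f_i, and replace dx_i by d F_i = (∂F_i/∂u) du + (∂F_i/∂v) dv.
  For the x component: f_1(F) = -10*u^2 + 4*u + 6*v^2 + 1; d F_1 = (v + 2) du + (u + 6*v) dv
  For the y component: f_2(F) = 15*u^2 + 3*u*v + 1; d F_2 = (10*u + v) du + (u) dv
Combining and collecting du, dv coefficients:
  coeff of du: 150*u^3 + 35*u^2*v - 20*u^2 + 3*u*v^2 + 4*u*v + 18*u + 6*v^3 + 12*v^2 + 2*v + 2
  coeff of dv: 5*u^3 - 57*u^2*v + 4*u^2 + 6*u*v^2 + 24*u*v + 2*u + 36*v^3 + 6*v
F^* omega = (150*u^3 + 35*u^2*v - 20*u^2 + 3*u*v^2 + 4*u*v + 18*u + 6*v^3 + 12*v^2 + 2*v + 2) du + (5*u^3 - 57*u^2*v + 4*u^2 + 6*u*v^2 + 24*u*v + 2*u + 36*v^3 + 6*v) dv.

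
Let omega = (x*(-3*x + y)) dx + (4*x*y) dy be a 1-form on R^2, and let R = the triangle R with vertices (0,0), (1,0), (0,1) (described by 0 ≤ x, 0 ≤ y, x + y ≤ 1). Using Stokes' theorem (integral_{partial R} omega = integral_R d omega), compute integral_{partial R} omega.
integral_(partial R) omega = 1/2

Stokes: integral_partial_R omega = integral_R d omega with d omega = (∂Q/∂x - ∂P/∂y) dx ∧ dy.
  ∂Q/∂x = 4*y
  ∂P/∂y = x
  integrand = ∂Q/∂x - ∂P/∂y = -x + 4*y.
Integrating over R: integral_0^1 integral_0^{1-x} (-x + 4*y) dy dx = 1/2.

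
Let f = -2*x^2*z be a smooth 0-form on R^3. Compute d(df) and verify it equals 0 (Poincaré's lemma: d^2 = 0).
d(df) = 0

Step 1: df = sum_i (∂f/∂x_i) dx_i = (-4*x*z) dx + (0) dy + (-2*x^2) dz.
Step 2: Apply d again. Using the 1-form formula, the coefficient of dx ∧ dy in d(df) is ∂^2 f/∂x ∂y - ∂^2 f/∂y ∂x = (0) - (0) = 0 (equality of mixed partials for smooth f).
Similarly for dx ∧ dz and dy ∧ dz — all coefficients vanish. So d(df) = 0.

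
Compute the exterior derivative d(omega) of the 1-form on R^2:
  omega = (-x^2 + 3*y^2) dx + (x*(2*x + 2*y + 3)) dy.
d(omega) = (4*x - 4*y + 3) dx ∧ dy

For a 1-form omega = sum_i f_i dx_i, the exterior derivative is
  d(omega) = sum_{i < j} (∂f_j/∂x_i - ∂f_i/∂x_j) dx_i ∧ dx_j.
  coefficient of dx ∧ dy: ∂f_2/∂x - ∂f_1/∂y = ∂(x*(2*x + 2*y + 3))/∂x - ∂(-x^2 + 3*y^2)/∂y = 4*x - 4*y + 3
Assembling: d(omega) = (4*x - 4*y + 3) dx ∧ dy.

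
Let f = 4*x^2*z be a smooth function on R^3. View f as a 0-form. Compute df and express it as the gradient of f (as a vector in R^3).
df = (8*x*z) dx + (0) dy + (4*x^2) dz; grad f = (8*x*z, 0, 4*x^2)

For a 0-form f, d f = (∂f/∂x) dx + (∂f/∂y) dy + (∂f/∂z) dz. The components of the vector representation are exactly the entries of grad f in Cartesian coordinates:
  ∂f/∂x = 8*x*z
  ∂f/∂y = 0
  ∂f/∂z = 4*x^2.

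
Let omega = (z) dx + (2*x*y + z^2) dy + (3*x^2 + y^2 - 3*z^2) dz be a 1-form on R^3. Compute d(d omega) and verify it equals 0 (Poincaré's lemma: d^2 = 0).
d(d omega) = 0

Step 1: d omega = sum_{i<j} (∂f_j/∂x_i - ∂f_i/∂x_j) dx_i ∧ dx_j:
  coeff of dx ∧ dy: 2*y
  coeff of dx ∧ dz: 6*x - 1
  coeff of dy ∧ dz: 2*y - 2*z
Step 2: Apply d again to each 2-form coefficient. The only possible 3-form in R^3 is dx ∧ dy ∧ dz, with coefficient
  ∂(coeff of dy∧dz)/∂x - ∂(coeff of dx∧dz)/∂y + ∂(coeff of dx∧dy)/∂z
  = ∂/∂x (2*y - 2*z) - ∂/∂y (6*x - 1) + ∂/∂z (2*y).
Each of these terms simplifies to sums of mixed partials that cancel in pairs. The result is 0 (by equality of mixed partials for smooth functions — Schwarz / Clairaut).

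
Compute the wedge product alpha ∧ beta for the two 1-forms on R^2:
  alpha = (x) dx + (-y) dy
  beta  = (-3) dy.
alpha ∧ beta = (-3*x) dx ∧ dy

Distribute the wedge, using dx_i ∧ dx_j = -dx_j ∧ dx_i and dx_i ∧ dx_i = 0. For each pair (i, j) with i < j, the coefficient of dx_i ∧ dx_j in alpha ∧ beta is (alpha_i * beta_j - alpha_j * beta_i). Collecting: alpha ∧ beta = (-3*x) dx ∧ dy.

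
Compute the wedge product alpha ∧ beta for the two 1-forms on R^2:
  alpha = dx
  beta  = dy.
alpha ∧ beta = (1) dx ∧ dy

Distribute the wedge, using dx_i ∧ dx_j = -dx_j ∧ dx_i and dx_i ∧ dx_i = 0. For each pair (i, j) with i < j, the coefficient of dx_i ∧ dx_j in alpha ∧ beta is (alpha_i * beta_j - alpha_j * beta_i). Collecting: alpha ∧ beta = (1) dx ∧ dy.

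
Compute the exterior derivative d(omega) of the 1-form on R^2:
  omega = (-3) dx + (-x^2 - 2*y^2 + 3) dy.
d(omega) = (-2*x) dx ∧ dy

For a 1-form omega = sum_i f_i dx_i, the exterior derivative is
  d(omega) = sum_{i < j} (∂f_j/∂x_i - ∂f_i/∂x_j) dx_i ∧ dx_j.
  coefficient of dx ∧ dy: ∂f_2/∂x - ∂f_1/∂y = ∂(-x^2 - 2*y^2 + 3)/∂x - ∂(-3)/∂y = -2*x
Assembling: d(omega) = (-2*x) dx ∧ dy.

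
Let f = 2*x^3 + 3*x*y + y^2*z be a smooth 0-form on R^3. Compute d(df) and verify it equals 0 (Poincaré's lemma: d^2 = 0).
d(df) = 0

Step 1: df = sum_i (∂f/∂x_i) dx_i = (6*x^2 + 3*y) dx + (3*x + 2*y*z) dy + (y^2) dz.
Step 2: Apply d again. Using the 1-form formula, the coefficient of dx ∧ dy in d(df) is ∂^2 f/∂x ∂y - ∂^2 f/∂y ∂x = (3) - (3) = 0 (equality of mixed partials for smooth f).
Similarly for dx ∧ dz and dy ∧ dz — all coefficients vanish. So d(df) = 0.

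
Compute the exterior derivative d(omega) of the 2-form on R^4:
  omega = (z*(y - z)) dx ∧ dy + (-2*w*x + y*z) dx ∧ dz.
d(omega) = (y - 3*z) dx ∧ dy ∧ dz + (-2*x) dx ∧ dz ∧ dw

For a 2-form omega = sum_{i<j} g_{ij} dx_i ∧ dx_j, the exterior derivative is
  d(omega) = sum_{i<j} d(g_{ij}) ∧ dx_i ∧ dx_j = sum_{i<j, k} (∂g_{ij}/∂x_k) dx_k ∧ dx_i ∧ dx_j.
Expand each term, using dx_k ∧ dx_i ∧ dx_j = sgn(permutation) dx_{(a)} ∧ dx_{(b)} ∧ dx_{(c)} with (a < b < c) sorted:
  d(z*(y - z)) includes (∂/∂z)(z*(y - z)) dz = (y - 2*z) dz, which multiplied by dx ∧ dy gives (y - 2*z) dx ∧ dy ∧ dz
  d(-2*w*x + y*z) includes (∂/∂y)(-2*w*x + y*z) dy = (z) dy, which multiplied by dx ∧ dz gives (-z) dx ∧ dy ∧ dz
  d(-2*w*x + y*z) includes (∂/∂w)(-2*w*x + y*z) dw = (-2*x) dw, which multiplied by dx ∧ dz gives (-2*x) dx ∧ dz ∧ dw
Collecting like 3-forms: d(omega) = (y - 3*z) dx ∧ dy ∧ dz + (-2*x) dx ∧ dz ∧ dw.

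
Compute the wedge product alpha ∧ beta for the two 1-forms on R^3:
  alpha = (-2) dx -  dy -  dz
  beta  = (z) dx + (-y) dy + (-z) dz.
alpha ∧ beta = (2*y + z) dx ∧ dy + (3*z) dx ∧ dz + (-y + z) dy ∧ dz

Distribute the wedge, using dx_i ∧ dx_j = -dx_j ∧ dx_i and dx_i ∧ dx_i = 0. For each pair (i, j) with i < j, the coefficient of dx_i ∧ dx_j in alpha ∧ beta is (alpha_i * beta_j - alpha_j * beta_i). Collecting: alpha ∧ beta = (2*y + z) dx ∧ dy + (3*z) dx ∧ dz + (-y + z) dy ∧ dz.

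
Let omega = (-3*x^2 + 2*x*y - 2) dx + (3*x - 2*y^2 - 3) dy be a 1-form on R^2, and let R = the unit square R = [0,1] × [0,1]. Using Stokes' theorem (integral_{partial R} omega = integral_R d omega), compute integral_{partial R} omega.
integral_(partial R) omega = 2

Stokes: integral_partial_R omega = integral_R d omega with d omega = (∂Q/∂x - ∂P/∂y) dx ∧ dy.
  ∂Q/∂x = 3
  ∂P/∂y = 2*x
  integrand = ∂Q/∂x - ∂P/∂y = 3 - 2*x.
Integrating over R: integral_0^1 integral_0^1 (3 - 2*x) dx dy = 2.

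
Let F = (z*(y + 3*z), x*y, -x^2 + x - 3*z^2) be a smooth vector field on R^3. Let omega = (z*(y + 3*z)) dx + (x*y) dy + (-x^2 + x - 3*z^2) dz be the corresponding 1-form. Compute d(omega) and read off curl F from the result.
d(omega) = (0) dy ∧ dz + (2*x + y + 6*z - 1) dz ∧ dx + (y - z) dx ∧ dy; curl F = (0, 2*x + y + 6*z - 1, y - z)

d omega = sum_{i<j} (∂f_j/∂x_i - ∂f_i/∂x_j) dx_i ∧ dx_j. Under the identification (dy ∧ dz, dz ∧ dx, dx ∧ dy) ↔ (e_x, e_y, e_z), the coefficients are exactly the components of curl F. Compute:
  ∂R/∂y - ∂Q/∂z = (0) - (0) = 0
  ∂P/∂z - ∂R/∂x = (y + 6*z) - (1 - 2*x) = 2*x + y + 6*z - 1
  ∂Q/∂x - ∂P/∂y = (y) - (z) = y - z.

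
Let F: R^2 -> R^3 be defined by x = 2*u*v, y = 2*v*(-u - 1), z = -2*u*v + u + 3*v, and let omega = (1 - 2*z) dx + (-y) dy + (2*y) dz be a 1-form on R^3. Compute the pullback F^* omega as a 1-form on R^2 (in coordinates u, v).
F^* omega = (2*v*(6*u*v - 4*u - 4*v - 1)) du + (12*u^2*v - 4*u^2 - 24*u*v + 2*u - 16*v) dv

Using F^*(f dg) = (f ∘ F) d(g ∘ F), substitute each coordinate x_i by F_i(u, v) in f_i, and replace dx_i by d F_i = (∂F_i/∂u) du + (∂F_i/∂v) dv.
  For the x component: f_1(F) = 4*u*v - 2*u - 6*v + 1; d F_1 = (2*v) du + (2*u) dv
  For the y component: f_2(F) = 2*v*(u + 1); d F_2 = (-2*v) du + (-2*u - 2) dv
  For the z component: f_3(F) = 4*v*(-u - 1); d F_3 = (1 - 2*v) du + (3 - 2*u) dv
Combining and collecting du, dv coefficients:
  coeff of du: 2*v*(6*u*v - 4*u - 4*v - 1)
  coeff of dv: 12*u^2*v - 4*u^2 - 24*u*v + 2*u - 16*v
F^* omega = (2*v*(6*u*v - 4*u - 4*v - 1)) du + (12*u^2*v - 4*u^2 - 24*u*v + 2*u - 16*v) dv.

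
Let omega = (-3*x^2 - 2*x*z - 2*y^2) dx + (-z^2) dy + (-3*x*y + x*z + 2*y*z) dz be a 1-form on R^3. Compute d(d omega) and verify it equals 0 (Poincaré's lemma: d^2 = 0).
d(d omega) = 0

Step 1: d omega = sum_{i<j} (∂f_j/∂x_i - ∂f_i/∂x_j) dx_i ∧ dx_j:
  coeff of dx ∧ dy: 4*y
  coeff of dx ∧ dz: 2*x - 3*y + z
  coeff of dy ∧ dz: -3*x + 4*z
Step 2: Apply d again to each 2-form coefficient. The only possible 3-form in R^3 is dx ∧ dy ∧ dz, with coefficient
  ∂(coeff of dy∧dz)/∂x - ∂(coeff of dx∧dz)/∂y + ∂(coeff of dx∧dy)/∂z
  = ∂/∂x (-3*x + 4*z) - ∂/∂y (2*x - 3*y + z) + ∂/∂z (4*y).
Each of these terms simplifies to sums of mixed partials that cancel in pairs. The result is 0 (by equality of mixed partials for smooth functions — Schwarz / Clairaut).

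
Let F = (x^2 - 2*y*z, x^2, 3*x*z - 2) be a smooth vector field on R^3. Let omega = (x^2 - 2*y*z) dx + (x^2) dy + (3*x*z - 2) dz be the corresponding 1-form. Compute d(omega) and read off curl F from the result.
d(omega) = (0) dy ∧ dz + (-2*y - 3*z) dz ∧ dx + (2*x + 2*z) dx ∧ dy; curl F = (0, -2*y - 3*z, 2*x + 2*z)

d omega = sum_{i<j} (∂f_j/∂x_i - ∂f_i/∂x_j) dx_i ∧ dx_j. Under the identification (dy ∧ dz, dz ∧ dx, dx ∧ dy) ↔ (e_x, e_y, e_z), the coefficients are exactly the components of curl F. Compute:
  ∂R/∂y - ∂Q/∂z = (0) - (0) = 0
  ∂P/∂z - ∂R/∂x = (-2*y) - (3*z) = -2*y - 3*z
  ∂Q/∂x - ∂P/∂y = (2*x) - (-2*z) = 2*x + 2*z.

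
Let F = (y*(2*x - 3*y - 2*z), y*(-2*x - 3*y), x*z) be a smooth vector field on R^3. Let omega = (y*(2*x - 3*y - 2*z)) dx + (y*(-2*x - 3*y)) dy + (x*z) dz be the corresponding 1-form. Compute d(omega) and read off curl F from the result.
d(omega) = (0) dy ∧ dz + (-2*y - z) dz ∧ dx + (-2*x + 4*y + 2*z) dx ∧ dy; curl F = (0, -2*y - z, -2*x + 4*y + 2*z)

d omega = sum_{i<j} (∂f_j/∂x_i - ∂f_i/∂x_j) dx_i ∧ dx_j. Under the identification (dy ∧ dz, dz ∧ dx, dx ∧ dy) ↔ (e_x, e_y, e_z), the coefficients are exactly the components of curl F. Compute:
  ∂R/∂y - ∂Q/∂z = (0) - (0) = 0
  ∂P/∂z - ∂R/∂x = (-2*y) - (z) = -2*y - z
  ∂Q/∂x - ∂P/∂y = (-2*y) - (2*x - 6*y - 2*z) = -2*x + 4*y + 2*z.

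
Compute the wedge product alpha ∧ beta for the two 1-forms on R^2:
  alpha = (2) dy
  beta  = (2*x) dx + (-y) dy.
alpha ∧ beta = (-4*x) dx ∧ dy

Distribute the wedge, using dx_i ∧ dx_j = -dx_j ∧ dx_i and dx_i ∧ dx_i = 0. For each pair (i, j) with i < j, the coefficient of dx_i ∧ dx_j in alpha ∧ beta is (alpha_i * beta_j - alpha_j * beta_i). Collecting: alpha ∧ beta = (-4*x) dx ∧ dy.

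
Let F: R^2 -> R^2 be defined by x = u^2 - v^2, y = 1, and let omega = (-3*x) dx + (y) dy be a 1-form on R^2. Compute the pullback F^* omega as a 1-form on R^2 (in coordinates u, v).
F^* omega = (6*u*(-u^2 + v^2)) du + (6*v*(u^2 - v^2)) dv

Using F^*(f dg) = (f ∘ F) d(g ∘ F), substitute each coordinate x_i by F_i(u, v) in f_i, and replace dx_i by d F_i = (∂F_i/∂u) du + (∂F_i/∂v) dv.
  For the x component: f_1(F) = -3*u^2 + 3*v^2; d F_1 = (2*u) du + (-2*v) dv
  For the y component: f_2(F) = 1; d F_2 = (0) du + (0) dv
Combining and collecting du, dv coefficients:
  coeff of du: 6*u*(-u^2 + v^2)
  coeff of dv: 6*v*(u^2 - v^2)
F^* omega = (6*u*(-u^2 + v^2)) du + (6*v*(u^2 - v^2)) dv.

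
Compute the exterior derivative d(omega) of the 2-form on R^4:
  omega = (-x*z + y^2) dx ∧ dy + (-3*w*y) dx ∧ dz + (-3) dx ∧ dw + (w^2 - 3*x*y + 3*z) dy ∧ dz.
d(omega) = (3*w - x - 3*y) dx ∧ dy ∧ dz + (-3*y) dx ∧ dz ∧ dw + (2*w) dy ∧ dz ∧ dw

For a 2-form omega = sum_{i<j} g_{ij} dx_i ∧ dx_j, the exterior derivative is
  d(omega) = sum_{i<j} d(g_{ij}) ∧ dx_i ∧ dx_j = sum_{i<j, k} (∂g_{ij}/∂x_k) dx_k ∧ dx_i ∧ dx_j.
Expand each term, using dx_k ∧ dx_i ∧ dx_j = sgn(permutation) dx_{(a)} ∧ dx_{(b)} ∧ dx_{(c)} with (a < b < c) sorted:
  d(-x*z + y^2) includes (∂/∂z)(-x*z + y^2) dz = (-x) dz, which multiplied by dx ∧ dy gives (-x) dx ∧ dy ∧ dz
  d(-3*w*y) includes (∂/∂y)(-3*w*y) dy = (-3*w) dy, which multiplied by dx ∧ dz gives (3*w) dx ∧ dy ∧ dz
  d(-3*w*y) includes (∂/∂w)(-3*w*y) dw = (-3*y) dw, which multiplied by dx ∧ dz gives (-3*y) dx ∧ dz ∧ dw
  d(w^2 - 3*x*y + 3*z) includes (∂/∂x)(w^2 - 3*x*y + 3*z) dx = (-3*y) dx, which multiplied by dy ∧ dz gives (-3*y) dx ∧ dy ∧ dz
  d(w^2 - 3*x*y + 3*z) includes (∂/∂w)(w^2 - 3*x*y + 3*z) dw = (2*w) dw, which multiplied by dy ∧ dz gives (2*w) dy ∧ dz ∧ dw
Collecting like 3-forms: d(omega) = (3*w - x - 3*y) dx ∧ dy ∧ dz + (-3*y) dx ∧ dz ∧ dw + (2*w) dy ∧ dz ∧ dw.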